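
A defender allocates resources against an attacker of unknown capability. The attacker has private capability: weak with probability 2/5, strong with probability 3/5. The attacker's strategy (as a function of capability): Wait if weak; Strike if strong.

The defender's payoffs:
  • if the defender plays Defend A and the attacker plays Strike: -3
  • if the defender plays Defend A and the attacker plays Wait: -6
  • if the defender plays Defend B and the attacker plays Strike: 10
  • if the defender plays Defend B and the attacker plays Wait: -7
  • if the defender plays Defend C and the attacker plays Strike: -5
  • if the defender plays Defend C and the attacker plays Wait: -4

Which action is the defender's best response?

Defend B

E[Defend A] = 2/5·(-6) + 3/5·(-3) = -21/5
E[Defend B] = 2/5·(-7) + 3/5·(10) = 16/5
E[Defend C] = 2/5·(-4) + 3/5·(-5) = -23/5
Best response: Defend B (16/5 is the largest).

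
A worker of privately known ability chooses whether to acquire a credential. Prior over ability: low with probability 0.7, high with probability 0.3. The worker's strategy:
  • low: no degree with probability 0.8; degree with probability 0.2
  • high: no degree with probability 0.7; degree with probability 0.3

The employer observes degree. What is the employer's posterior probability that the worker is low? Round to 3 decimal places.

0.609

P(degree) = 0.7·0.2 + 0.3·0.3 = 0.23
P(low | degree) = (0.7·0.2) / 0.23 = 0.14 / 0.23 = 0.608696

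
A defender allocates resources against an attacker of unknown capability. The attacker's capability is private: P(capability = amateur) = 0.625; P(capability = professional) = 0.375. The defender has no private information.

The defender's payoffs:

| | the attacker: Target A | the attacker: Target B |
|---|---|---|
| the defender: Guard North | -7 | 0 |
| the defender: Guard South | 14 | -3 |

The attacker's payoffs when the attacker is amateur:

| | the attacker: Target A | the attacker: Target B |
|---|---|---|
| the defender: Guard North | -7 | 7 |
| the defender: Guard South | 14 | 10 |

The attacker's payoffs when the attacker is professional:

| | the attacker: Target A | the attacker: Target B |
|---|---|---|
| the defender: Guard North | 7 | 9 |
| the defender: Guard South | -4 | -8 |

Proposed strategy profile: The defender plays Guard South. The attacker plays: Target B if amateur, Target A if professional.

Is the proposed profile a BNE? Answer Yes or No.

No

The defender plays Guard South: E[Guard South] = 0.625·(-3) + 0.375·(14) = 3.375; E[Guard North] = -2.625. Best-responding. ✓
The attacker (capability amateur), facing Guard South: Target A gives 14, Target B gives 10. Proposed Target B is not best — profitable deviation exists. ✗
The attacker (capability professional), facing Guard South: Target A gives -4, Target B gives -8. Proposed Target A is best. ✓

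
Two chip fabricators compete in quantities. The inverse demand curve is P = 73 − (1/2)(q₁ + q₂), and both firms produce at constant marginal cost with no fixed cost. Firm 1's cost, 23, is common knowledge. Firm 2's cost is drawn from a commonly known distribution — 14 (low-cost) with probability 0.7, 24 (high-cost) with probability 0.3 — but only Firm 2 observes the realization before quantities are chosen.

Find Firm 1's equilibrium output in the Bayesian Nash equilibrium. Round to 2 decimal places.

29.33

Type-c best response for Firm 2: q₂(c) = (73 − c) − q₁/2.
Firm 1 maximizes expected profit; its first-order condition is 73 − q₁ − (1/2)E[q₂] − 23 = 0.
Substituting E[q₂] and solving: E[c₂] = 17, so q₁ = (73 − 2·23 + 17)/(3/2) = 29.3333.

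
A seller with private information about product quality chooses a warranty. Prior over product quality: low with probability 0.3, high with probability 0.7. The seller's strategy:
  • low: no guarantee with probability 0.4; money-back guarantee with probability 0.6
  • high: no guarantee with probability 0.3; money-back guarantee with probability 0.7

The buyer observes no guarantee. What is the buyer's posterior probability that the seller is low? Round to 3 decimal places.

0.364

Apply Bayes' rule using the sender's strategy as the likelihood.
P(no guarantee) = 0.3·0.4 + 0.7·0.3 = 0.33
P(low | no guarantee) = (0.3·0.4) / 0.33 = 0.12 / 0.33 = 0.363636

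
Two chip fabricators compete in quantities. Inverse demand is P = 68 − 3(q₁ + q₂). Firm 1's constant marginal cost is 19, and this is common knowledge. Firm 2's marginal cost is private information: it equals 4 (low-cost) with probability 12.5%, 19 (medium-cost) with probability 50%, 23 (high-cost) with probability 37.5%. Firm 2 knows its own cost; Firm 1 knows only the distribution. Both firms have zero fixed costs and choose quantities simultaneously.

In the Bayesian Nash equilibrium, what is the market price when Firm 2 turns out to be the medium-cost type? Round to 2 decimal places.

Type-c best response for Firm 2: q₂(c) = (68 − c)/6 − q₁/2.
Firm 1 maximizes expected profit; its first-order condition is 68 − 6q₁ − 3E[q₂] − 19 = 0.
Substituting E[q₂] and solving: E[c₂] = 18.625, so q₁ = (68 − 2·19 + 18.625)/9 = 5.40278.
q₂(medium-cost) = 5.46528, so P = 68 − 3·(5.40278 + 5.46528) = 35.3958.

35.40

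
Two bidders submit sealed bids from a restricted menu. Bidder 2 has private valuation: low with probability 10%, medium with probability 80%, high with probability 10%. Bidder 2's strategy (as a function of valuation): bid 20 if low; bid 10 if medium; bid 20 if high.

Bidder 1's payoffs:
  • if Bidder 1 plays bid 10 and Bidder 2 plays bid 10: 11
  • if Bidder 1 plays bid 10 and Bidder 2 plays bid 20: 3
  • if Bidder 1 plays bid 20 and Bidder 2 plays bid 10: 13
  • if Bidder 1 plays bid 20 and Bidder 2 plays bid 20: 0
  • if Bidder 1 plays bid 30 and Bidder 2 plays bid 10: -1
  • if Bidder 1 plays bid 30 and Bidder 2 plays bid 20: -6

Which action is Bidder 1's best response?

E[bid 10] = 0.1·(3) + 0.8·(11) + 0.1·(3) = 9.4
E[bid 20] = 0.1·(0) + 0.8·(13) + 0.1·(0) = 10.4
E[bid 30] = 0.1·(-6) + 0.8·(-1) + 0.1·(-6) = -2
Best response: bid 20 (10.4 is the largest).

bid 20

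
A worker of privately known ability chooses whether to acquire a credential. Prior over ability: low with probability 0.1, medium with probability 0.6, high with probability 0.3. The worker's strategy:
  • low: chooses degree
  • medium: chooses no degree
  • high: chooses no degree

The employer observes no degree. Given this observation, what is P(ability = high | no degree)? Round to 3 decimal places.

0.333

P(no degree) = 0.1·0 + 0.6·1 + 0.3·1 = 0.9
P(high | no degree) = (0.3·1) / 0.9 = 0.3 / 0.9 = 0.333333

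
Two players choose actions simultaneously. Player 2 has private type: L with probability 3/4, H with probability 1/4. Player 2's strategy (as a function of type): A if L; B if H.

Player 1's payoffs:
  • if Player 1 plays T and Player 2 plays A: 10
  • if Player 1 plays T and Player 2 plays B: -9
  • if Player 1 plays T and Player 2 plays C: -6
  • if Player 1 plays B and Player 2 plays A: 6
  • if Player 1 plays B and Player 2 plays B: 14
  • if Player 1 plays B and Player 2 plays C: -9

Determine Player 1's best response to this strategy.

B

E[T] = 3/4·(10) + 1/4·(-9) = 21/4
E[B] = 3/4·(6) + 1/4·(14) = 8
Best response: B (8 is the largest).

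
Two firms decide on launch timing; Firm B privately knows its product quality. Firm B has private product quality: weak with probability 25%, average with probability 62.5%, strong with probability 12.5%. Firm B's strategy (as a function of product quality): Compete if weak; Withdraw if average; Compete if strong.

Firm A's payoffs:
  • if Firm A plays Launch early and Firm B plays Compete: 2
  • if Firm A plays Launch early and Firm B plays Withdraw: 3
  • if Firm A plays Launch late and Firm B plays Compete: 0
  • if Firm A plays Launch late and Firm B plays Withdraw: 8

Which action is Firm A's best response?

Launch late

E[Launch early] = 0.25·(2) + 0.625·(3) + 0.125·(2) = 2.625
E[Launch late] = 0.25·(0) + 0.625·(8) + 0.125·(0) = 5
Best response: Launch late (5 is the largest).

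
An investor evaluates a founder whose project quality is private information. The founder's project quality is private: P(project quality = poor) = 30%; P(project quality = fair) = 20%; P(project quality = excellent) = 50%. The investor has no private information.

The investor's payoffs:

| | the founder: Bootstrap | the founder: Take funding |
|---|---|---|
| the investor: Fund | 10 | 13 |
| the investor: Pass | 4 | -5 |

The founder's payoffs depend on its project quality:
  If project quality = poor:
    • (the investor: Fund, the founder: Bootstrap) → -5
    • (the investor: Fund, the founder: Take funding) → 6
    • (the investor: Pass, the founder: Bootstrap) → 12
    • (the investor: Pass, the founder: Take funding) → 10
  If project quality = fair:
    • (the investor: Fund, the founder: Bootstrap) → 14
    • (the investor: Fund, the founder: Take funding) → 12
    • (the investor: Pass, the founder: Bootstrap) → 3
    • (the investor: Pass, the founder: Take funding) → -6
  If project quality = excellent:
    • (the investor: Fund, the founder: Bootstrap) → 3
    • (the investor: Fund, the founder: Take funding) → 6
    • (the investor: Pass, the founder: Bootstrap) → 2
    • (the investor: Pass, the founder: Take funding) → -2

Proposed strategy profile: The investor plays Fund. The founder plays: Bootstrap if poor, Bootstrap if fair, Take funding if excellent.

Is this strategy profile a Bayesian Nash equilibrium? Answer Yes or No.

No

A profile is a BNE iff every type of every player is best-responding given beliefs about the other side.
The investor plays Fund: E[Fund] = 0.3·(10) + 0.2·(10) + 0.5·(13) = 11.5; E[Pass] = -0.5. Best-responding. ✓
The founder (project quality poor), facing Fund: Bootstrap gives -5, Take funding gives 6. Proposed Bootstrap is not best — profitable deviation exists. ✗
The founder (project quality fair), facing Fund: Bootstrap gives 14, Take funding gives 12. Proposed Bootstrap is best. ✓
The founder (project quality excellent), facing Fund: Bootstrap gives 3, Take funding gives 6. Proposed Take funding is best. ✓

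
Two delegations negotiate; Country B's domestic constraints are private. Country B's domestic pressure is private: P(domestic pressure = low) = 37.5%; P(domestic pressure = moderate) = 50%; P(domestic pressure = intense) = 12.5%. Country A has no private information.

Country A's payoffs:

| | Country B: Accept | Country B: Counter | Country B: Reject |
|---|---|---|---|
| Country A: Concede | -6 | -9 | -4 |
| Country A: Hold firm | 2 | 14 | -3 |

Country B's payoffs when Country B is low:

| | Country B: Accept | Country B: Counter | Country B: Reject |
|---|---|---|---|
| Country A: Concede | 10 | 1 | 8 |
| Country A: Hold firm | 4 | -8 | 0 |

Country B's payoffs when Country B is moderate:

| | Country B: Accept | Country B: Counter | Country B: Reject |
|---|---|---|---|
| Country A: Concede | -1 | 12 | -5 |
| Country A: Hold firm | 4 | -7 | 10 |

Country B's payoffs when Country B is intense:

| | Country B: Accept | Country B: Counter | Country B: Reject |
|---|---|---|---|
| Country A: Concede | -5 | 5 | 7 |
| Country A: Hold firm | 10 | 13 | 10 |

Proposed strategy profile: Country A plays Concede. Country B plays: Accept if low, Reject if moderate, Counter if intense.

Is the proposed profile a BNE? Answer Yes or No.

Country A plays Concede: E[Concede] = 0.375·(-6) + 0.5·(-4) + 0.125·(-9) = -5.375; E[Hold firm] = 1. Not best-responding. ✗
Country B (domestic pressure low), facing Concede: Accept gives 10, Counter gives 1, Reject gives 8. Proposed Accept is best. ✓
Country B (domestic pressure moderate), facing Concede: Accept gives -1, Counter gives 12, Reject gives -5. Proposed Reject is not best — profitable deviation exists. ✗
Country B (domestic pressure intense), facing Concede: Accept gives -5, Counter gives 5, Reject gives 7. Proposed Counter is not best — profitable deviation exists. ✗

No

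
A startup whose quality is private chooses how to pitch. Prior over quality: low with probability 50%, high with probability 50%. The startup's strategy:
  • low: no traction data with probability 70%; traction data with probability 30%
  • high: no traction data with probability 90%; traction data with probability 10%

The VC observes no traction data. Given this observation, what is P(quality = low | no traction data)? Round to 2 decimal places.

0.44

P(no traction data) = 0.5·0.7 + 0.5·0.9 = 0.8
P(low | no traction data) = (0.5·0.7) / 0.8 = 0.35 / 0.8 = 0.4375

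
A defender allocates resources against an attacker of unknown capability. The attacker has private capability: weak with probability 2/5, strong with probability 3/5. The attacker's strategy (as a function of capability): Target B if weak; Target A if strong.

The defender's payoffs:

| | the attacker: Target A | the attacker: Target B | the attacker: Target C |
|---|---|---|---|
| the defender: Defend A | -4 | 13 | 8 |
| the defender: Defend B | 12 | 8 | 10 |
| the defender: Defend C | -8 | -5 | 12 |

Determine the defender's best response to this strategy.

E[Defend A] = 2/5·(13) + 3/5·(-4) = 14/5
E[Defend B] = 2/5·(8) + 3/5·(12) = 52/5
E[Defend C] = 2/5·(-5) + 3/5·(-8) = -34/5
Best response: Defend B (52/5 is the largest).

Defend B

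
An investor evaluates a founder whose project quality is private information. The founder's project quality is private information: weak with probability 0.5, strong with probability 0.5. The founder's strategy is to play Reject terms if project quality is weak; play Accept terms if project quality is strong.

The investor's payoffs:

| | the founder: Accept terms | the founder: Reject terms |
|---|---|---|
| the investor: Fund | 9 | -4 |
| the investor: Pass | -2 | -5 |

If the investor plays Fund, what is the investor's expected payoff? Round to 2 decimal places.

E[Fund] = 0.5·(-4) + 0.5·9 = (-2) + 4.5 = 2.5

2.50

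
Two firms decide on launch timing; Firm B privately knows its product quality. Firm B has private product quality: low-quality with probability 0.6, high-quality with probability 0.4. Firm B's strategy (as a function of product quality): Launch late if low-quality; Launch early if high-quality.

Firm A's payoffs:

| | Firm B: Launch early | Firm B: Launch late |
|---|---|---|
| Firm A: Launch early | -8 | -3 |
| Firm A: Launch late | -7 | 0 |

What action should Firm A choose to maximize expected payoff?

Launch late

E[Launch early] = 0.6·(-3) + 0.4·(-8) = -5
E[Launch late] = 0.6·(0) + 0.4·(-7) = -2.8
Best response: Launch late (-2.8 is the largest).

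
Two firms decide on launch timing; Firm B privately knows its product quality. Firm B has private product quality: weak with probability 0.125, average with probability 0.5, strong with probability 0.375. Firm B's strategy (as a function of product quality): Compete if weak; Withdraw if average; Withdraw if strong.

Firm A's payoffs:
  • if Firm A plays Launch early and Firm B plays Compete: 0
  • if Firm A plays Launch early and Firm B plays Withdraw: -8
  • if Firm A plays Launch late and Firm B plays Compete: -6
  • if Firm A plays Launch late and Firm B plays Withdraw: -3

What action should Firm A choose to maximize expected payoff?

E[Launch early] = 0.125·(0) + 0.5·(-8) + 0.375·(-8) = -7
E[Launch late] = 0.125·(-6) + 0.5·(-3) + 0.375·(-3) = -3.375
Best response: Launch late (-3.375 is the largest).

Launch late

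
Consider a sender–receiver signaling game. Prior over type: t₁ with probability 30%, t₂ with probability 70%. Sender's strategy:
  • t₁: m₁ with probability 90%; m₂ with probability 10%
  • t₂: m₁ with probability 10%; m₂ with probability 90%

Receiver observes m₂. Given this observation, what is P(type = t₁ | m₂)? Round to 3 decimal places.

0.045

P(m₂) = 0.3·0.1 + 0.7·0.9 = 0.66
P(t₁ | m₂) = (0.3·0.1) / 0.66 = 0.03 / 0.66 = 0.0454545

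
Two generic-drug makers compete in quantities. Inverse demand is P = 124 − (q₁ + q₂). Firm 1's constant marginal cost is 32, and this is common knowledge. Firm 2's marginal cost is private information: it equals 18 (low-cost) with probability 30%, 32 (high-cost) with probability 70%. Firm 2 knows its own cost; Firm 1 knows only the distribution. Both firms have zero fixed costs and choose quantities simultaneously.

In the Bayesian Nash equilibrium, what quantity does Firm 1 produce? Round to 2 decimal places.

Type-c best response for Firm 2: q₂(c) = (124 − c)/2 − q₁/2.
Firm 1 maximizes expected profit; its first-order condition is 124 − 2q₁ − E[q₂] − 32 = 0.
Substituting E[q₂] and solving: E[c₂] = 27.8, so q₁ = (124 − 2·32 + 27.8)/3 = 29.2667.

29.27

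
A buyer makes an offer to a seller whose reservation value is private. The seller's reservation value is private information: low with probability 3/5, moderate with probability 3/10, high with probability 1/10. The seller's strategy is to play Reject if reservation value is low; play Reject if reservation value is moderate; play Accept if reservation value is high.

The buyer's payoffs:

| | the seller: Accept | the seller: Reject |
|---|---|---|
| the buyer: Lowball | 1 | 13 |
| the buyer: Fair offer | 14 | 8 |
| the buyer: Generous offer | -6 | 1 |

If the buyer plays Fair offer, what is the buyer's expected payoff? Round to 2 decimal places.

8.60

Take the expectation over the seller's reservation value, weighting each type's action by its prior probability.
E[Fair offer] = 3/5·8 + 3/10·8 + 1/10·14 = 24/5 + 12/5 + 7/5 = 43/5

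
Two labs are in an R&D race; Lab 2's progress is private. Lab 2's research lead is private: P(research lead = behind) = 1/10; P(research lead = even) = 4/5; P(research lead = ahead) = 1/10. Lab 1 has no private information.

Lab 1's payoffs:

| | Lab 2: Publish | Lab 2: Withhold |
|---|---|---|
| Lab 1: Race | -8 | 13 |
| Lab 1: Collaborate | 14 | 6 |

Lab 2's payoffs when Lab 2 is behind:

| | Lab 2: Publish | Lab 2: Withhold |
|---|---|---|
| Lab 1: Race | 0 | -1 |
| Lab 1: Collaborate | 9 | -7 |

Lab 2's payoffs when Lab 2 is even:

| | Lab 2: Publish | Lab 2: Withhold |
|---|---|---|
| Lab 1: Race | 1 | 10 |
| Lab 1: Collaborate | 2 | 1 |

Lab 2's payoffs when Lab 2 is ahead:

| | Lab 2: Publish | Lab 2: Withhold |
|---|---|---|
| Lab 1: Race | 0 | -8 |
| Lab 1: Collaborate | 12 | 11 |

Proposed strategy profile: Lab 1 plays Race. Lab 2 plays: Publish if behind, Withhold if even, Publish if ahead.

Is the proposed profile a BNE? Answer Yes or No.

Lab 1 plays Race: E[Race] = 1/10·(-8) + 4/5·(13) + 1/10·(-8) = 44/5; E[Collaborate] = 38/5. Best-responding. ✓
Lab 2 (research lead behind), facing Race: Publish gives 0, Withhold gives -1. Proposed Publish is best. ✓
Lab 2 (research lead even), facing Race: Publish gives 1, Withhold gives 10. Proposed Withhold is best. ✓
Lab 2 (research lead ahead), facing Race: Publish gives 0, Withhold gives -8. Proposed Publish is best. ✓

Yes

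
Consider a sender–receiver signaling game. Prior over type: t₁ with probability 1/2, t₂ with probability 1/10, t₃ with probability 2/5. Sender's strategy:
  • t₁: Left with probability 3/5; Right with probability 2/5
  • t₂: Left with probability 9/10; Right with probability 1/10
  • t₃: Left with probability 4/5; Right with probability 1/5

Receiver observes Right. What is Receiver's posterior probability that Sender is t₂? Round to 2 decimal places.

0.03

Apply Bayes' rule using the sender's strategy as the likelihood.
P(Right) = (1/2)·(2/5) + (1/10)·(1/10) + (2/5)·(1/5) = 29/100
P(t₂ | Right) = ((1/10)·(1/10)) / (29/100) = (1/100) / (29/100) = 1/29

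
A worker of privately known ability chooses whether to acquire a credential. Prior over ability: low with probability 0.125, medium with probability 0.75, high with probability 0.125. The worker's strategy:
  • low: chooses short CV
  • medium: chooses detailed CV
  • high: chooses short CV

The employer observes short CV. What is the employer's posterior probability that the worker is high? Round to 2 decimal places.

P(short CV) = 0.125·1 + 0.75·0 + 0.125·1 = 0.25
P(high | short CV) = (0.125·1) / 0.25 = 0.125 / 0.25 = 0.5

0.50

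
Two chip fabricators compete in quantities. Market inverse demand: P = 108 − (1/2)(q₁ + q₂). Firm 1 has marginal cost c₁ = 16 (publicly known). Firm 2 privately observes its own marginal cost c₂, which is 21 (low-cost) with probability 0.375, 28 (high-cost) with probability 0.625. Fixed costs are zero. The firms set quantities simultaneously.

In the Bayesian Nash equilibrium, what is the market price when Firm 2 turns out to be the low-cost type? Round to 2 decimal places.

Each type of Firm 2 best-responds to q₁; Firm 1 best-responds to the expected q₂ over Firm 2's types.
Firm 2 with cost c maximizes (108 − (1/2)(q₁+q₂) − c)·q₂, giving q₂(c) = (108 − c − (1/2)q₁).
E[c₂] = 0.375·21 + 0.625·28 = 25.375
Firm 1's FOC against E[q₂] yields q₁ = (108 − 2·16 + E[c₂])/(3/2) = (108 − 32 + 25.375)/(3/2) = 67.5833.
q₂(low-cost) = 53.2083, so P = 108 − (1/2)·(67.5833 + 53.2083) = 47.6042.

47.60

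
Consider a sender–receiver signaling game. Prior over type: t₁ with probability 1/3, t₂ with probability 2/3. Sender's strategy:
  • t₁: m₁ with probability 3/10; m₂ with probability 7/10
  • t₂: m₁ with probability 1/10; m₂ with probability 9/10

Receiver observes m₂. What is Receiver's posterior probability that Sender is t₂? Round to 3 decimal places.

Apply Bayes' rule using the sender's strategy as the likelihood.
P(m₂) = (1/3)·(7/10) + (2/3)·(9/10) = 5/6
P(t₂ | m₂) = ((2/3)·(9/10)) / (5/6) = (3/5) / (5/6) = 18/25

0.720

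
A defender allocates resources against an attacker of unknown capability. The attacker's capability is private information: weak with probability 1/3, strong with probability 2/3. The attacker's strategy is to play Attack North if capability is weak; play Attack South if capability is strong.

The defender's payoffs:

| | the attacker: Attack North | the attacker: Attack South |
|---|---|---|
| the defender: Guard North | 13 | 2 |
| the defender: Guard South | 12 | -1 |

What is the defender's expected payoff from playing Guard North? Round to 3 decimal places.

5.667

Take the expectation over the attacker's capability, weighting each type's action by its prior probability.
E[Guard North] = 1/3·13 + 2/3·2 = 13/3 + 4/3 = 17/3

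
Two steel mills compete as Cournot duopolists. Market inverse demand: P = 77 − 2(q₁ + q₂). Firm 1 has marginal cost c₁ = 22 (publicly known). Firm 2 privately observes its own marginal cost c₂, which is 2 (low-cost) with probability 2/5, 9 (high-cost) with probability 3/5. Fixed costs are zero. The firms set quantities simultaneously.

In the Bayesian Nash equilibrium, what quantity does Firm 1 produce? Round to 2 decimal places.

Firm 2 with cost c maximizes (77 − 2(q₁+q₂) − c)·q₂, giving q₂(c) = (77 − c − 2q₁)/4.
E[c₂] = 2/5·2 + 3/5·9 = 6.2
Firm 1's FOC against E[q₂] yields q₁ = (77 − 2·22 + E[c₂])/6 = (77 − 44 + 6.2)/6 = 6.53333.

6.53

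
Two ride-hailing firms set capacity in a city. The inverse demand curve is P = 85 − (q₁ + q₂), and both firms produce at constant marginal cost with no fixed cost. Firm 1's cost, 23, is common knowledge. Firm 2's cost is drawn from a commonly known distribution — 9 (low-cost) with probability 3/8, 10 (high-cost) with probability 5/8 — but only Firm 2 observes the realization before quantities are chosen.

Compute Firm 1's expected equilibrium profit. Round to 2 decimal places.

262.71

Each type of Firm 2 best-responds to q₁; Firm 1 best-responds to the expected q₂ over Firm 2's types.
Firm 2 with cost c maximizes (85 − (q₁+q₂) − c)·q₂, giving q₂(c) = (85 − c − q₁)/2.
E[c₂] = 3/8·9 + 5/8·10 = 9.625
Firm 1's FOC against E[q₂] yields q₁ = (85 − 2·23 + E[c₂])/3 = (85 − 46 + 9.625)/3 = 16.2083.
E[P] = 85 − (q₁ + E[q₂]) = 39.2083; Firm 1's expected profit = (E[P] − 23)·q₁ = (39.2083 − 23)·16.2083 = 262.71.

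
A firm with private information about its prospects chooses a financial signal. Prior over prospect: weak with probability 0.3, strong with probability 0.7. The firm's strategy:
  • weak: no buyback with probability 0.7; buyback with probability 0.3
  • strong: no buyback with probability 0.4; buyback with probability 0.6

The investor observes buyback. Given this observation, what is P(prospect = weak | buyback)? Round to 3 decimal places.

0.176

P(buyback) = 0.3·0.3 + 0.7·0.6 = 0.51
P(weak | buyback) = (0.3·0.3) / 0.51 = 0.09 / 0.51 = 0.176471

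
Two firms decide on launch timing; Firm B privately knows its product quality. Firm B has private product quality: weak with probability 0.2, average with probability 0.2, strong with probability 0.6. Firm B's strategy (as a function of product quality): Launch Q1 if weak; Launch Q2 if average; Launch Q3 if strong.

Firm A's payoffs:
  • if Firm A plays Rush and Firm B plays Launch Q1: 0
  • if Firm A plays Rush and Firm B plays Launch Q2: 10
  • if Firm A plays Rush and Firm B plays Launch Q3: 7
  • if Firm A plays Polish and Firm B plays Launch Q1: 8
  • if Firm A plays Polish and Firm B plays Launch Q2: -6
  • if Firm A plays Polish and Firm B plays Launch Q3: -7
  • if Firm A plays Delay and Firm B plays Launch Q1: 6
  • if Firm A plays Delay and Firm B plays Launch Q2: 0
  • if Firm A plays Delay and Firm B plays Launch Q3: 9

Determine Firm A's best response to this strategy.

Delay

E[Rush] = 0.2·(0) + 0.2·(10) + 0.6·(7) = 6.2
E[Polish] = 0.2·(8) + 0.2·(-6) + 0.6·(-7) = -3.8
E[Delay] = 0.2·(6) + 0.2·(0) + 0.6·(9) = 6.6
Best response: Delay (6.6 is the largest).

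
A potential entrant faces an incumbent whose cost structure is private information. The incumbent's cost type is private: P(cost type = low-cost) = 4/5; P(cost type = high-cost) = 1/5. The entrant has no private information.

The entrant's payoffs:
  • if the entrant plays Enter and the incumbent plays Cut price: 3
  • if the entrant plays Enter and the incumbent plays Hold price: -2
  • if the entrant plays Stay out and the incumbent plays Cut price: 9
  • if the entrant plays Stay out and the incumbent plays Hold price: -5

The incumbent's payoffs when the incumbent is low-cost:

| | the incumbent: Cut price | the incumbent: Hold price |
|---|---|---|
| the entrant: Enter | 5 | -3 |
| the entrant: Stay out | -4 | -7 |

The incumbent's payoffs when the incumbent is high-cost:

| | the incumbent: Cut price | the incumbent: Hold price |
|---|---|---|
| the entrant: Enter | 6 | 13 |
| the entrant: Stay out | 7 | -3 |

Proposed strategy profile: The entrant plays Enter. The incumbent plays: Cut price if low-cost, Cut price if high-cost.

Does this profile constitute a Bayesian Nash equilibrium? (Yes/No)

No

The entrant plays Enter: E[Enter] = 4/5·(3) + 1/5·(3) = 3; E[Stay out] = 9. Not best-responding. ✗
The incumbent (cost type low-cost), facing Enter: Cut price gives 5, Hold price gives -3. Proposed Cut price is best. ✓
The incumbent (cost type high-cost), facing Enter: Cut price gives 6, Hold price gives 13. Proposed Cut price is not best — profitable deviation exists. ✗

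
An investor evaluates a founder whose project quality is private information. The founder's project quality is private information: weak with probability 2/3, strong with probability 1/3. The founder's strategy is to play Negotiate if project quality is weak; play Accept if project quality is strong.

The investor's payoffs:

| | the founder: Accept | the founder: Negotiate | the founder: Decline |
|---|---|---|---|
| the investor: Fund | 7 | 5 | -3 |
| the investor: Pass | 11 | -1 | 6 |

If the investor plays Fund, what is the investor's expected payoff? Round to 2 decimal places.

5.67

E[Fund] = 2/3·5 + 1/3·7 = 10/3 + 7/3 = 17/3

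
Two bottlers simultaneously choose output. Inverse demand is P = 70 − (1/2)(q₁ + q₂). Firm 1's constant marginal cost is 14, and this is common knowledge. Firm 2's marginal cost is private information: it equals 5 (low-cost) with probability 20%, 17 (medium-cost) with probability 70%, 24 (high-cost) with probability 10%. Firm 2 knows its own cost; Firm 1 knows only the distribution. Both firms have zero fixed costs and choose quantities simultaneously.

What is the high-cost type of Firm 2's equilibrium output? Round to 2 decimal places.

Type-c best response for Firm 2: q₂(c) = (70 − c) − q₁/2.
Firm 1 maximizes expected profit; its first-order condition is 70 − q₁ − (1/2)E[q₂] − 14 = 0.
Substituting E[q₂] and solving: E[c₂] = 15.3, so q₁ = (70 − 2·14 + 15.3)/(3/2) = 38.2.
q₂(high-cost) = (70 − 24 − (1/2)·38.2) = 26.9.

26.90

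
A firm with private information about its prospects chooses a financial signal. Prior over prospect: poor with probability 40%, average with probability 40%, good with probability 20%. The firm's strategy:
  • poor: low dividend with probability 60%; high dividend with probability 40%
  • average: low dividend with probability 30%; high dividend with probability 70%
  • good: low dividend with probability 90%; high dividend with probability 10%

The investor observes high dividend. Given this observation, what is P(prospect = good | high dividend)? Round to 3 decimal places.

0.043

Apply Bayes' rule using the sender's strategy as the likelihood.
P(high dividend) = 0.4·0.4 + 0.4·0.7 + 0.2·0.1 = 0.46
P(good | high dividend) = (0.2·0.1) / 0.46 = 0.02 / 0.46 = 0.0434783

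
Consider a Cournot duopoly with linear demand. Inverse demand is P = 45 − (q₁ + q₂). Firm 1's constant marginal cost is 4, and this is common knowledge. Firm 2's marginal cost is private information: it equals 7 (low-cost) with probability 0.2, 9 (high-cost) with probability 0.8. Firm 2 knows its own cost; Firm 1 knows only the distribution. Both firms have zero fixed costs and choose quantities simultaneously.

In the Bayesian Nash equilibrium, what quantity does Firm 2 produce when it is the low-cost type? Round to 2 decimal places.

11.40

Type-c best response for Firm 2: q₂(c) = (45 − c)/2 − q₁/2.
Firm 1 maximizes expected profit; its first-order condition is 45 − 2q₁ − E[q₂] − 4 = 0.
Substituting E[q₂] and solving: E[c₂] = 8.6, so q₁ = (45 − 2·4 + 8.6)/3 = 15.2.
q₂(low-cost) = (45 − 7 − 15.2)/2 = 11.4.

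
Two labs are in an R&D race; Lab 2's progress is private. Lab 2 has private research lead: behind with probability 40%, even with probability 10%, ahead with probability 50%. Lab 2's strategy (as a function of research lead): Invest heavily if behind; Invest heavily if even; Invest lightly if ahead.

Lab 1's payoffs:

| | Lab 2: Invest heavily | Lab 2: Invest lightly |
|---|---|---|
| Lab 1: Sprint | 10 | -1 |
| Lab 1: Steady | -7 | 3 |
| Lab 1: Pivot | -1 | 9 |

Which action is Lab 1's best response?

Compute Lab 1's expected payoff for each action, taking the expectation over Lab 2's type.
E[Sprint] = 0.4·(10) + 0.1·(10) + 0.5·(-1) = 4.5
E[Steady] = 0.4·(-7) + 0.1·(-7) + 0.5·(3) = -2
E[Pivot] = 0.4·(-1) + 0.1·(-1) + 0.5·(9) = 4
Best response: Sprint (4.5 is the largest).

Sprint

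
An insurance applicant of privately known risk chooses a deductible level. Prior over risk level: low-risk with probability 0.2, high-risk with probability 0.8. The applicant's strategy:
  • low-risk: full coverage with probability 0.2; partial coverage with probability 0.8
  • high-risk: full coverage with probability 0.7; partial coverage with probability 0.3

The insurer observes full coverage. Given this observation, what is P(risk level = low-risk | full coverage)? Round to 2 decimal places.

0.07

P(full coverage) = 0.2·0.2 + 0.8·0.7 = 0.6
P(low-risk | full coverage) = (0.2·0.2) / 0.6 = 0.04 / 0.6 = 0.0666667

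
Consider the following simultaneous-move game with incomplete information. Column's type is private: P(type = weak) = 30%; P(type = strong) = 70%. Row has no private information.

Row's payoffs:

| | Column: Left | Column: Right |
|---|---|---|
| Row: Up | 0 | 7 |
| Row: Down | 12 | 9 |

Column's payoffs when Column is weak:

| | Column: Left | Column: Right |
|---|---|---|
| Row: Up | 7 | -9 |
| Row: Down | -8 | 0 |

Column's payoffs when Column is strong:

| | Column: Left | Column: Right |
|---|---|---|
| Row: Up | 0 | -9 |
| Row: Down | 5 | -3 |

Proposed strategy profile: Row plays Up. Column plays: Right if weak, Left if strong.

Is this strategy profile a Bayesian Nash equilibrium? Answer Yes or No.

Row plays Up: E[Up] = 0.3·(7) + 0.7·(0) = 2.1; E[Down] = 11.1. Not best-responding. ✗
Column (type weak), facing Up: Left gives 7, Right gives -9. Proposed Right is not best — profitable deviation exists. ✗
Column (type strong), facing Up: Left gives 0, Right gives -9. Proposed Left is best. ✓

No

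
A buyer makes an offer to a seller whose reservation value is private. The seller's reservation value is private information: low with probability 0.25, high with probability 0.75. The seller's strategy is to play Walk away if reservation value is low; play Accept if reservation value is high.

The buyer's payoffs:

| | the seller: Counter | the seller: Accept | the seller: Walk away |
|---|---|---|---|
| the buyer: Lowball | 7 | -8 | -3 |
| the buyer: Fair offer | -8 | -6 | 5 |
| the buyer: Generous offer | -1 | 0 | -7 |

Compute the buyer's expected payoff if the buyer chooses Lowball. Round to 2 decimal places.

E[Lowball] = 0.25·(-3) + 0.75·(-8) = (-0.75) + (-6) = -6.75

-6.75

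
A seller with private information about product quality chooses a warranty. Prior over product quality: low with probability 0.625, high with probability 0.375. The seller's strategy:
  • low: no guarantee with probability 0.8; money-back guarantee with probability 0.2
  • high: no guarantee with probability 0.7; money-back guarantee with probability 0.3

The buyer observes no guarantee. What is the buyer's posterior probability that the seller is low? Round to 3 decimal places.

P(no guarantee) = 0.625·0.8 + 0.375·0.7 = 0.7625
P(low | no guarantee) = (0.625·0.8) / 0.7625 = 0.5 / 0.7625 = 0.655738

0.656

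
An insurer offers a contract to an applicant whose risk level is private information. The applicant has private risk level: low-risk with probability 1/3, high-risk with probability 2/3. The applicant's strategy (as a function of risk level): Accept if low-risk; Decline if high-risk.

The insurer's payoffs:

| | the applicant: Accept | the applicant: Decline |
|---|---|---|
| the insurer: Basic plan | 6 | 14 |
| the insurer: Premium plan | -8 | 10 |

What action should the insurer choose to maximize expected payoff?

Basic plan

E[Basic plan] = 1/3·(6) + 2/3·(14) = 34/3
E[Premium plan] = 1/3·(-8) + 2/3·(10) = 4
Best response: Basic plan (34/3 is the largest).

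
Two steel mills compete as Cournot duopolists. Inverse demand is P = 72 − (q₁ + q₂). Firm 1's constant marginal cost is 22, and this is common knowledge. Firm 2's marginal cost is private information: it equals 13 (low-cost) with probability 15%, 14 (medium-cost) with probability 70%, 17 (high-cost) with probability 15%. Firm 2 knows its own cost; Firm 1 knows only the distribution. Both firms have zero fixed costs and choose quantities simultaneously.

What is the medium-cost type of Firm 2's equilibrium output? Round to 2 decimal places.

21.95

Type-c best response for Firm 2: q₂(c) = (72 − c)/2 − q₁/2.
Firm 1 maximizes expected profit; its first-order condition is 72 − 2q₁ − E[q₂] − 22 = 0.
Substituting E[q₂] and solving: E[c₂] = 14.3, so q₁ = (72 − 2·22 + 14.3)/3 = 14.1.
q₂(medium-cost) = (72 − 14 − 14.1)/2 = 21.95.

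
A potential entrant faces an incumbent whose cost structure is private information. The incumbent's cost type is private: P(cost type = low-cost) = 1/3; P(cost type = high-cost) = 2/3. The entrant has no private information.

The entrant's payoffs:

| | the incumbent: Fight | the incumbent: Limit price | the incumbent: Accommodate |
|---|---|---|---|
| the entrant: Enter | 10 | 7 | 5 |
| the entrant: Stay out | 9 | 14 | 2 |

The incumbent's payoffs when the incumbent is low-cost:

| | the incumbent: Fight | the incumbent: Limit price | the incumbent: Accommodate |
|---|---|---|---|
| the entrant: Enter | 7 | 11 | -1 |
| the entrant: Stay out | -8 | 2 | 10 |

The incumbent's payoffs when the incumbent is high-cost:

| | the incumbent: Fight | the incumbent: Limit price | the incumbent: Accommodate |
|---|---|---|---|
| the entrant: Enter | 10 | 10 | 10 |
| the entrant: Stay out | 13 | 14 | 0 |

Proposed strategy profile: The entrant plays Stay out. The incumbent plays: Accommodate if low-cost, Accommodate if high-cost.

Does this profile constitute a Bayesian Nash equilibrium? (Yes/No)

The entrant plays Stay out: E[Stay out] = 1/3·(2) + 2/3·(2) = 2; E[Enter] = 5. Not best-responding. ✗
The incumbent (cost type low-cost), facing Stay out: Fight gives -8, Limit price gives 2, Accommodate gives 10. Proposed Accommodate is best. ✓
The incumbent (cost type high-cost), facing Stay out: Fight gives 13, Limit price gives 14, Accommodate gives 0. Proposed Accommodate is not best — profitable deviation exists. ✗

No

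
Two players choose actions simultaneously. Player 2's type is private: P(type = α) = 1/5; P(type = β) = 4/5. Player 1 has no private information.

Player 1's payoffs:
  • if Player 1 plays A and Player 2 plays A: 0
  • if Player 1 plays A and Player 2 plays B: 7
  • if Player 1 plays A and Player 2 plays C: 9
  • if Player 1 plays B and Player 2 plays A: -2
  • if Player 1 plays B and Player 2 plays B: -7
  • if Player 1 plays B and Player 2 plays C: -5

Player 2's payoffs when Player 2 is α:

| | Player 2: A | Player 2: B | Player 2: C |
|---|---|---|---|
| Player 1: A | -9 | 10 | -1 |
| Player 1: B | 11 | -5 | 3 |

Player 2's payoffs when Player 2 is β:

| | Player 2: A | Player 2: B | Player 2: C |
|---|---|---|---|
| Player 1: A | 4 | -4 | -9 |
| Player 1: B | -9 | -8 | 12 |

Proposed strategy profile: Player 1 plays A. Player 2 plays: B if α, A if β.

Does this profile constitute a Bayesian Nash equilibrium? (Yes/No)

Yes

Player 1 plays A: E[A] = 1/5·(7) + 4/5·(0) = 7/5; E[B] = -3. Best-responding. ✓
Player 2 (type α), facing A: A gives -9, B gives 10, C gives -1. Proposed B is best. ✓
Player 2 (type β), facing A: A gives 4, B gives -4, C gives -9. Proposed A is best. ✓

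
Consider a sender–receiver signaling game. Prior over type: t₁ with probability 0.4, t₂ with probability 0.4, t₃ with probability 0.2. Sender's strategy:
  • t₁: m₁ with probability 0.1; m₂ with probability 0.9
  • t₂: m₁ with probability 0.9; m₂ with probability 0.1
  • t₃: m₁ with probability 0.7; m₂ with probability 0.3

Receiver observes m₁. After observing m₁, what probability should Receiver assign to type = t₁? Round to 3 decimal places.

0.074

Apply Bayes' rule using the sender's strategy as the likelihood.
P(m₁) = 0.4·0.1 + 0.4·0.9 + 0.2·0.7 = 0.54
P(t₁ | m₁) = (0.4·0.1) / 0.54 = 0.04 / 0.54 = 0.0740741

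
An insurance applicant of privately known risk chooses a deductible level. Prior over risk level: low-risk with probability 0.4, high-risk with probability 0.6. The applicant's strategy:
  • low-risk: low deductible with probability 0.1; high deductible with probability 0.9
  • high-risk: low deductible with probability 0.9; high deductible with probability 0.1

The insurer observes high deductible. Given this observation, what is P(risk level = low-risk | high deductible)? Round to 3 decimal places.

0.857

P(high deductible) = 0.4·0.9 + 0.6·0.1 = 0.42
P(low-risk | high deductible) = (0.4·0.9) / 0.42 = 0.36 / 0.42 = 0.857143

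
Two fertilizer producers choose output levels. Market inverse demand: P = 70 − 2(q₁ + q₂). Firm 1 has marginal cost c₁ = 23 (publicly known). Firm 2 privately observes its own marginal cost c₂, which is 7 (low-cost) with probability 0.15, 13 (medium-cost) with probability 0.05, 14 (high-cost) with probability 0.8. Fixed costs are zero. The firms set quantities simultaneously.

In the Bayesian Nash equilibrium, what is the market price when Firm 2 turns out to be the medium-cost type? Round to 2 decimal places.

35.35

Type-c best response for Firm 2: q₂(c) = (70 − c)/4 − q₁/2.
Firm 1 maximizes expected profit; its first-order condition is 70 − 4q₁ − 2E[q₂] − 23 = 0.
Substituting E[q₂] and solving: E[c₂] = 12.9, so q₁ = (70 − 2·23 + 12.9)/6 = 6.15.
q₂(medium-cost) = 11.175, so P = 70 − 2·(6.15 + 11.175) = 35.35.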